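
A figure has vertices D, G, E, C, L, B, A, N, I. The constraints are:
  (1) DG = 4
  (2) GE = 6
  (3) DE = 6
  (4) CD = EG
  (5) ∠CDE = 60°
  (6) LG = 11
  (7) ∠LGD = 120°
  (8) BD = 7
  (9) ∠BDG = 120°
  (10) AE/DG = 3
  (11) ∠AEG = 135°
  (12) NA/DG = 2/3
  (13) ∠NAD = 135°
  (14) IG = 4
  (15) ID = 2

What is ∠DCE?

From the given relations: CD = EG = 6.
Step 1: By the law of cosines on triangle CDE: CE² = 6² + 6² − 2·6·6·cos(60°) = 36, so CE = 6.
Step 2: By the inverse law of cosines on triangle DCE: cos(∠DCE) = (6² + 6² − 6²) / (2·6·6) = 36/72 = 0.5, so ∠DCE = 60°.

Therefore, the measure of angle ∠DCE = 60°.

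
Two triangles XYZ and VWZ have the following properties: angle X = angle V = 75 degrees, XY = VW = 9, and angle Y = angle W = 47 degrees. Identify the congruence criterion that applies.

The given information provides:
angle X = angle V = 75 degrees, XY = VW = 9, and angle Y = angle W = 47 degrees
This matches the ASA congruence theorem.
Two pairs of corresponding angles and the included side are equal (Angle-Side-Angle).

ASA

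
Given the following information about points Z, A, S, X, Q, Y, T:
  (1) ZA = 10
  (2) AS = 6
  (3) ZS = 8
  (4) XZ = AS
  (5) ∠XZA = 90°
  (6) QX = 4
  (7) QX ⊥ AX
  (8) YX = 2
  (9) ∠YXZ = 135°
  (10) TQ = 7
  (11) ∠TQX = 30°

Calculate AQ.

From the given relations: XZ = AS = 6.
Step 1: By the law of cosines on triangle XZA: XA² = 6² + 10² − 2·6·10·cos(90°) = 136, so XA = 2·√34.
Step 2: By the law of cosines on triangle AXQ: AQ² = (2·√34)² + 4² − 2·2·√34·4·cos(90°) = 152, so AQ = 2·√38.

Therefore, the length of AQ = 2·√38.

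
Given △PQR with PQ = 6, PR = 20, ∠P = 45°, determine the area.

When two sides and the included angle are known, the area formula is (1/2)ab sin(C).
The height from one side to the opposite vertex is 20 sin(45°) = 10*sqrt(2).
Area = (1/2) * 6 * 10*sqrt(2) = 30*sqrt(2).

30*sqrt(2)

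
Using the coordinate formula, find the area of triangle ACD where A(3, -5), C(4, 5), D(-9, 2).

Using the Shoelace formula for a triangle:
Area = (1/2)|x0(y1 - y2) + x1(y2 - y0) + x2(y0 - y1)|
Area = (1/2)|3(5 - 2) + 4(2 - -5) + -9(-5 - 5)|
Area = (1/2)|9 + 28 + 90|
Area = (1/2)|127|
Area = (1/2)(127)
Area = 127/2

127/2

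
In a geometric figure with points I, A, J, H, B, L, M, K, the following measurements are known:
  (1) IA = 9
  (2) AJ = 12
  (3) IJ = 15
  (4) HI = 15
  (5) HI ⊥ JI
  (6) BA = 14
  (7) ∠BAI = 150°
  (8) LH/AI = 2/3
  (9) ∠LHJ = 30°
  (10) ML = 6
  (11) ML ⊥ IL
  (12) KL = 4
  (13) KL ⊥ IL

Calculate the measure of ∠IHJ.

Step 1: By the law of cosines on triangle HIJ: HJ² = 15² + 15² − 2·15·15·cos(90°) = 450, so HJ = 15·√2.
Step 2: By the inverse law of cosines on triangle IHJ: cos(∠IHJ) = (15² + (15·√2)² − 15²) / (2·15·15·√2) = 450/636.4 = 0.7071, so ∠IHJ = 45°.

Therefore, the measure of angle ∠IHJ = 45°.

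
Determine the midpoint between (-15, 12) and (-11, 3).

The midpoint is the average of the coordinates:
x: (-15 + -11)/2 = -13
y: (12 + 3)/2 = 15/2
Midpoint = (-13, 15/2)

(-13, 15/2)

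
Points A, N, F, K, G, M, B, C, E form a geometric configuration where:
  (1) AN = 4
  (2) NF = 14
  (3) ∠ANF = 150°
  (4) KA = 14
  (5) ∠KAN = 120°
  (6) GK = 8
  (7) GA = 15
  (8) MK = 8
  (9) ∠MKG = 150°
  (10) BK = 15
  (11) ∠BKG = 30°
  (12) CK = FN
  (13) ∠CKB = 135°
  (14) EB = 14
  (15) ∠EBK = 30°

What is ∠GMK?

Step 1: By the law of cosines on triangle MKG: MG² = 8² + 8² − 2·8·8·cos(150°) = 238.85, so MG ≈ 15.45.
Step 2: By the inverse law of cosines on triangle GMK: cos(∠GMK) = (15.45² + 8² − 8²) / (2·15.45·8) = 238.85/247.28 = 0.9659, so ∠GMK = 15°.

Therefore, the measure of angle ∠GMK = 15°.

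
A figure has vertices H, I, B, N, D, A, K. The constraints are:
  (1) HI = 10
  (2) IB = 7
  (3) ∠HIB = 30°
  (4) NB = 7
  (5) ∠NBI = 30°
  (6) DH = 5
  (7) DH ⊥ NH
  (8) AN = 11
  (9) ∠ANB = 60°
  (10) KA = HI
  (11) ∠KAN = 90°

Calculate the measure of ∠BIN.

Step 1: By the law of cosines on triangle IBN: IN² = 7² + 7² − 2·7·7·cos(30°) = 13.13, so IN ≈ 3.62.
Step 2: By the inverse law of cosines on triangle BIN: cos(∠BIN) = (7² + 3.62² − 7²) / (2·7·3.62) = 13.13/50.73 = 0.2588, so ∠BIN = 75°.

Therefore, the measure of angle ∠BIN = 75°.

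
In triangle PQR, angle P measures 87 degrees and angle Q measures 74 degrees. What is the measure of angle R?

angle R = 180 - 87 - 74 = 19 degrees.

19 degrees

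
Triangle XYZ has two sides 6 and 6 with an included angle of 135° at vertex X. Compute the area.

Area = (1/2)(6)(6) sin(135°) = (1/2)(6)(6)(sqrt(2)/2) = 9*sqrt(2)

9*sqrt(2)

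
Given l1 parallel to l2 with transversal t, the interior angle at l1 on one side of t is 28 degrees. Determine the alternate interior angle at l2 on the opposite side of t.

Alternate interior angles formed by parallel lines and a transversal are equal.
The given angle is 28 degrees.
The alternate interior angle = 28 degrees.

28 degrees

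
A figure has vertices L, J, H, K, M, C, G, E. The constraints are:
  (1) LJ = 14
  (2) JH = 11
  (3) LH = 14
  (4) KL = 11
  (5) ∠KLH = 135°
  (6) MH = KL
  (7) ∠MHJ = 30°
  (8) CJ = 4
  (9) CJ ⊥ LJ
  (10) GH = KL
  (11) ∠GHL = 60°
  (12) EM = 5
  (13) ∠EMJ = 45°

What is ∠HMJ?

From the given relations: MH = KL = 11.
Step 1: By the law of cosines on triangle MHJ: MJ² = 11² + 11² − 2·11·11·cos(30°) = 32.42, so MJ ≈ 5.69.
Step 2: By the inverse law of cosines on triangle HMJ: cos(∠HMJ) = (11² + 5.69² − 11²) / (2·11·5.69) = 32.42/125.27 = 0.2588, so ∠HMJ = 75°.

Therefore, the measure of angle ∠HMJ = 75°.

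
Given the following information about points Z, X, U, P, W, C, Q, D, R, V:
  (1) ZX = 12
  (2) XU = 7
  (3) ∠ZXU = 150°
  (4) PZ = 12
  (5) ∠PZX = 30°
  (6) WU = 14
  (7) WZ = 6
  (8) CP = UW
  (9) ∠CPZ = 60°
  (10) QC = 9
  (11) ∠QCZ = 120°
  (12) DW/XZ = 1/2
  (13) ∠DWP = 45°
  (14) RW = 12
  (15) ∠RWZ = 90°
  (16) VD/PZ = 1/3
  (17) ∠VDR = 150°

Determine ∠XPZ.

Step 1: By the law of cosines on triangle PZX: PX² = 12² + 12² − 2·12·12·cos(30°) = 38.58, so PX ≈ 6.21.
Step 2: By the inverse law of cosines on triangle XPZ: cos(∠XPZ) = (6.21² + 12² − 12²) / (2·6.21·12) = 38.58/149.08 = 0.2588, so ∠XPZ = 75°.

Therefore, the measure of angle ∠XPZ = 75°.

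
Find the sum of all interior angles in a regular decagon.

The sum of interior angles of an n-sided polygon is (n - 2) * 180.
For n = 10: (10 - 2) * 180 = 8 * 180 = 1440 degrees.

1440 degrees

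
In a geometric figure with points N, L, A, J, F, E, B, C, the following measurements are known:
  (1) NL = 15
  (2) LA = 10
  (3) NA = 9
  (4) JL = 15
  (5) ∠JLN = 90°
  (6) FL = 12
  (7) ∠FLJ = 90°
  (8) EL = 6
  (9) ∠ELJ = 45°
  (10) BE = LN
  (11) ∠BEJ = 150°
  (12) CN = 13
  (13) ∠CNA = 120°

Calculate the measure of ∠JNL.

Step 1: By the law of cosines on triangle NLJ: NJ² = 15² + 15² − 2·15·15·cos(90°) = 450, so NJ = 15·√2.
Step 2: By the inverse law of cosines on triangle JNL: cos(∠JNL) = ((15·√2)² + 15² − 15²) / (2·15·√2·15) = 450/636.4 = 0.7071, so ∠JNL = 45°.

Therefore, the measure of angle ∠JNL = 45°.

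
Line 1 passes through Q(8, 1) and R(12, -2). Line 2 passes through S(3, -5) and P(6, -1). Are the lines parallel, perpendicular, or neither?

Slope of line 1: m1 = (-2 - 1)/(12 - 8) = -3/4 = -3/4
Slope of line 2: m2 = (-1 - -5)/(6 - 3) = 4/3 = 4/3
m1 * m2 = -1, so perpendicular.

Perpendicular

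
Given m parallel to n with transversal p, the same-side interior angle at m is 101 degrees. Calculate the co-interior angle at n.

Co-interior angles sum to 180: 180 - 101 = 79 degrees.

79 degrees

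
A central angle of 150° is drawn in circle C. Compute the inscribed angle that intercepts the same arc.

By the inscribed angle theorem, the inscribed angle is half the central angle.
Inscribed angle = 150° / 2 = 75°

75°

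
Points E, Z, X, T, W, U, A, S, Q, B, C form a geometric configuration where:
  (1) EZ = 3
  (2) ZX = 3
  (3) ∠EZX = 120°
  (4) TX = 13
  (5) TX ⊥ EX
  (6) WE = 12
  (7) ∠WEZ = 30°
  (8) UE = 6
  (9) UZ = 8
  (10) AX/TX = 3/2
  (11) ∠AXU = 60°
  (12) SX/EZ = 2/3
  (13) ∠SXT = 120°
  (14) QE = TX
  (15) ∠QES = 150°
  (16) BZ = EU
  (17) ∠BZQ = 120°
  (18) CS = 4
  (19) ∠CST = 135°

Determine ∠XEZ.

Step 1: By the law of cosines on triangle EZX: EX² = 3² + 3² − 2·3·3·cos(120°) = 27, so EX = 3·√3.
Step 2: By the inverse law of cosines on triangle XEZ: cos(∠XEZ) = ((3·√3)² + 3² − 3²) / (2·3·√3·3) = 27/31.18 = 0.866, so ∠XEZ = 30°.

Therefore, the measure of angle ∠XEZ = 30°.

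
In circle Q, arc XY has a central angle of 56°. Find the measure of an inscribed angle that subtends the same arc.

An inscribed angle intercepts an arc from a point on the circle, while the central angle intercepts the same arc from the center.
The inscribed angle is always half the central angle: 56° / 2 = 28°.

28°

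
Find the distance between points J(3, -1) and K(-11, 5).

d = sqrt((-14)^2 + (6)^2) = sqrt(232) = 2*sqrt(58)

2*sqrt(58)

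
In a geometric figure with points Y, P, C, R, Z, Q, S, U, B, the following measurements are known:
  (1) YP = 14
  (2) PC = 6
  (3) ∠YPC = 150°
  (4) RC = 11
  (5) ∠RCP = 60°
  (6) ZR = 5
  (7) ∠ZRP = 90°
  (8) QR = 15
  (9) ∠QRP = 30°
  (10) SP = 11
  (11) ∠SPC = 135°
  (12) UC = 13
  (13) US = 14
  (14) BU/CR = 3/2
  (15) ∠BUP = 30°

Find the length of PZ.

Step 1: By the law of cosines on triangle PCR: PR² = 6² + 11² − 2·6·11·cos(60°) = 91, so PR = √91.
Step 2: By the law of cosines on triangle PRZ: PZ² = √91² + 5² − 2·√91·5·cos(90°) = 116, so PZ = 2·√29.

Therefore, the length of PZ = 2·√29.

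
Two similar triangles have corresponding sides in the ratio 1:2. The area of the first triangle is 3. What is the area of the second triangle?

The ratio of areas of similar triangles = (side ratio)^2.
Side ratio = 1:2, so area ratio = 1:4.
Area of the second triangle / Area of the first triangle = 4/1
Area of the second triangle = 3 * 4/1 = 12

12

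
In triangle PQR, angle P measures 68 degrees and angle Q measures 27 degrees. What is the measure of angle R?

By the triangle angle sum property, the three interior angles of any triangle add up to 180°.
We know angle P = 68° and angle Q = 27°, so their sum is 95°.
Therefore angle R = 180° - 95° = 85°.

85 degrees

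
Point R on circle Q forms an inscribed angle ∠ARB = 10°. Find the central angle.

By the inscribed angle theorem, the central angle is twice the inscribed angle.
Central angle = 2 × 10° = 20°

20°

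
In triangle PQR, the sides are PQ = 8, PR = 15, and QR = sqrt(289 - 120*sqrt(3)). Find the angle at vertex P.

When all three sides of a triangle are known, the law of cosines can be rearranged to find any angle.
cos(C) = (a² + b² - c²) / (2ab) gives cos(P) = sqrt(3)/2.
Taking the inverse cosine: P = 30°.

30°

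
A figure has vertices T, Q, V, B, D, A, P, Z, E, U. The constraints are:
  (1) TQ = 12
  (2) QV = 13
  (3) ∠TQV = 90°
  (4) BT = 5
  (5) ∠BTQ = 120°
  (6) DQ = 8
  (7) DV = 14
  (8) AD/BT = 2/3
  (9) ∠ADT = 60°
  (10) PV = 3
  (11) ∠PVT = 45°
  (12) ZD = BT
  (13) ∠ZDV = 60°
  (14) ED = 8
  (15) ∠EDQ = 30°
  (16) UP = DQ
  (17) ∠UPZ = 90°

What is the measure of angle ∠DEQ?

Step 1: By the law of cosines on triangle EDQ: EQ² = 8² + 8² − 2·8·8·cos(30°) = 17.15, so EQ ≈ 4.14.
Step 2: By the inverse law of cosines on triangle DEQ: cos(∠DEQ) = (8² + 4.14² − 8²) / (2·8·4.14) = 17.15/66.26 = 0.2588, so ∠DEQ = 75°.

Therefore, the measure of angle ∠DEQ = 75°.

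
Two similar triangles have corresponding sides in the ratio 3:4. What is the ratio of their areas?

The ratio of areas of similar triangles equals the square of the side ratio.
Side ratio = 3:4
Area ratio = (3/4)^2 = 9/16 = 9:16

9:16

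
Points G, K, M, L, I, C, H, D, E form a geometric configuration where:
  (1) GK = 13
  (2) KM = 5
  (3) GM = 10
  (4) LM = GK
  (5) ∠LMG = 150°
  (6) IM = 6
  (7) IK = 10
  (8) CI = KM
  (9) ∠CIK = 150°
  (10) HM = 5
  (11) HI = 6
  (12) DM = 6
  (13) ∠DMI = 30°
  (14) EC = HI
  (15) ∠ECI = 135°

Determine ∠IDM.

Step 1: By the law of cosines on triangle DMI: DI² = 6² + 6² − 2·6·6·cos(30°) = 9.65, so DI ≈ 3.11.
Step 2: By the inverse law of cosines on triangle IDM: cos(∠IDM) = (3.11² + 6² − 6²) / (2·3.11·6) = 9.65/37.27 = 0.2588, so ∠IDM = 75°.

Therefore, the measure of angle ∠IDM = 75°.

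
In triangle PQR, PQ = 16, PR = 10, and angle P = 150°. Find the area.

When two sides and the included angle are known, the area formula is (1/2)ab sin(C).
The height from one side to the opposite vertex is 10 sin(150°) = 5.
Area = (1/2) * 16 * 5 = 40.

40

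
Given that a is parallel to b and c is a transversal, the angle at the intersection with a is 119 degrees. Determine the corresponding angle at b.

Corresponding angles are equal: 119 degrees.

119 degrees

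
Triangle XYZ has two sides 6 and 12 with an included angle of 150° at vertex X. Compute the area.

Area = (1/2)(6)(12) sin(150°) = (1/2)(6)(12)(1/2) = 18

18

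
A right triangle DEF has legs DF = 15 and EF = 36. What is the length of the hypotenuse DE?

DE = sqrt(15^2 + 36^2) = sqrt(1521) = 39

39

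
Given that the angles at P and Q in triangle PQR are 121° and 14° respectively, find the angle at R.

angle R = 180 - 121 - 14 = 45 degrees.

45 degrees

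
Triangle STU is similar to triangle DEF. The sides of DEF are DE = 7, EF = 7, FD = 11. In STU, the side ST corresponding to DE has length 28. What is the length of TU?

k = 28/7 = 4. TU = 4 * 7 = 28.

28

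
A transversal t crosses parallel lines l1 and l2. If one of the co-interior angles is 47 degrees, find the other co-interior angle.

Co-interior angles (same-side interior) formed by parallel lines and a transversal are supplementary (sum to 180 degrees).
The given angle is 47 degrees.
The co-interior angle = 180 - 47 = 133 degrees.

133 degrees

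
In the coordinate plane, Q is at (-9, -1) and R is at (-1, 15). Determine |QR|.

The horizontal distance is |-1 - -9| = 8 and the vertical distance is |15 - -1| = 16.
By the Pythagorean theorem, d = sqrt(8^2 + 16^2) = sqrt(320) = 8*sqrt(5).

8*sqrt(5)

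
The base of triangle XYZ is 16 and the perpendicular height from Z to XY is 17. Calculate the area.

Area = (1/2) * base * height
Area = (1/2) * 16 * 17
Area = 136

136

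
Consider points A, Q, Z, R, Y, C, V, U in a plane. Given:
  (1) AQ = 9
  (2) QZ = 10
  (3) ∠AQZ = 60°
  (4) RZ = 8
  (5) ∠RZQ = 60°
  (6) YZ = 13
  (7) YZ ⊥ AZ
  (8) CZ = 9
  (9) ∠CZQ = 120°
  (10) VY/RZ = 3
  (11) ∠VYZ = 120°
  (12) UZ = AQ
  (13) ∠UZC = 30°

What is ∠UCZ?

From the given relations: UZ = AQ = 9.
Step 1: By the law of cosines on triangle CZU: CU² = 9² + 9² − 2·9·9·cos(30°) = 21.7, so CU ≈ 4.66.
Step 2: By the inverse law of cosines on triangle UCZ: cos(∠UCZ) = (4.66² + 9² − 9²) / (2·4.66·9) = 21.7/83.86 = 0.2588, so ∠UCZ = 75°.

Therefore, the measure of angle ∠UCZ = 75°.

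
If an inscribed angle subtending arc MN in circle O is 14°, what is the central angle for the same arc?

By the inscribed angle theorem, the central angle is twice the inscribed angle.
Central angle = 2 × 14° = 28°

28°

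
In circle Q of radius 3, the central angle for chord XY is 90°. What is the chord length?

Drop a perpendicular from the center to the chord, bisecting both the chord and the central angle.
Each half-chord = r sin(θ/2) = 3 sin(45°).
The full chord = 2 × 3 × sin(45°) = 3*sqrt(2).

3*sqrt(2)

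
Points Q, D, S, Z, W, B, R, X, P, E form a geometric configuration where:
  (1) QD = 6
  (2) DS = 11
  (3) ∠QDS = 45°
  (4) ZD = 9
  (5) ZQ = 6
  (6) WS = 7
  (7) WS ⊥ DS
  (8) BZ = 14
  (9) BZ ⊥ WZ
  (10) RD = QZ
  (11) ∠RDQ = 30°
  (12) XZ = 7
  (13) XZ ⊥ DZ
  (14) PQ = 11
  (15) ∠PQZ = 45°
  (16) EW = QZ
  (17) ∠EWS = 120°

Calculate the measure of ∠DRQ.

From the given relations: RD = QZ = 6.
Step 1: By the law of cosines on triangle RDQ: RQ² = 6² + 6² − 2·6·6·cos(30°) = 9.65, so RQ ≈ 3.11.
Step 2: By the inverse law of cosines on triangle DRQ: cos(∠DRQ) = (6² + 3.11² − 6²) / (2·6·3.11) = 9.65/37.27 = 0.2588, so ∠DRQ = 75°.

Therefore, the measure of angle ∠DRQ = 75°.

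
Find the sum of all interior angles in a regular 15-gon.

The sum of interior angles of an n-sided polygon is (n - 2) * 180.
For n = 15: (15 - 2) * 180 = 13 * 180 = 2340 degrees.

2340 degrees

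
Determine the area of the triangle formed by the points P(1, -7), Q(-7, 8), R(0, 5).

Using the Shoelace formula for a triangle:
Area = (1/2)|x0(y1 - y2) + x1(y2 - y0) + x2(y0 - y1)|
Area = (1/2)|1(8 - 5) + -7(5 - -7) + 0(-7 - 8)|
Area = (1/2)|3 + -84 + 0|
Area = (1/2)|-81|
Area = (1/2)(81)
Area = 81/2

81/2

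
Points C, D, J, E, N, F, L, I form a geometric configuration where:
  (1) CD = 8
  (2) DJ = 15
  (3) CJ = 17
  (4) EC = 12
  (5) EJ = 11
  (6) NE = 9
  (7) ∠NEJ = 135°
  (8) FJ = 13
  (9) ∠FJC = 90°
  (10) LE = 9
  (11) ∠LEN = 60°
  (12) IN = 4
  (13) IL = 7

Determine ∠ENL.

Step 1: By the law of cosines on triangle NEL: NL² = 9² + 9² − 2·9·9·cos(60°) = 81, so NL = 9.
Step 2: By the inverse law of cosines on triangle ENL: cos(∠ENL) = (9² + 9² − 9²) / (2·9·9) = 81/162 = 0.5, so ∠ENL = 60°.

Therefore, the measure of angle ∠ENL = 60°.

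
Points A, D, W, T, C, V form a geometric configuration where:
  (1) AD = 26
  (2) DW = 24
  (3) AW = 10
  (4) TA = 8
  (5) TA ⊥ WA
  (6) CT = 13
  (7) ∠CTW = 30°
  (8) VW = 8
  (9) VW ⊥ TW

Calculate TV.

Step 1: By the law of cosines on triangle TAW: TW² = 8² + 10² − 2·8·10·cos(90°) = 164, so TW = 2·√41.
Step 2: By the law of cosines on triangle TWV: TV² = (2·√41)² + 8² − 2·2·√41·8·cos(90°) = 228, so TV = 2·√57.

Therefore, the length of TV = 2·√57.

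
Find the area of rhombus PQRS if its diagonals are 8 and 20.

Area of a rhombus = (d1 * d2) / 2
Area = (8 * 20) / 2
Area = 160 / 2
Area = 80

80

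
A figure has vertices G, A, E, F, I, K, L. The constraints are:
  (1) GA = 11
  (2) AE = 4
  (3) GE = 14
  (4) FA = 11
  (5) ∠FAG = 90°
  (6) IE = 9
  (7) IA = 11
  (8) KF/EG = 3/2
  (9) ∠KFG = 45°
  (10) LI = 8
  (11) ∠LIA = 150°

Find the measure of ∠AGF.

Step 1: By the law of cosines on triangle GAF: GF² = 11² + 11² − 2·11·11·cos(90°) = 242, so GF = 11·√2.
Step 2: By the inverse law of cosines on triangle AGF: cos(∠AGF) = (11² + (11·√2)² − 11²) / (2·11·11·√2) = 242/342.24 = 0.7071, so ∠AGF = 45°.

Therefore, the measure of angle ∠AGF = 45°.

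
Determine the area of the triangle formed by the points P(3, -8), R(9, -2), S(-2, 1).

The Shoelace formula computes the area from vertex coordinates by summing cross products.
For vertices (3,-8), (9,-2), (-2,1):
Signed sum = 3*-2 - 9*-8 + 9*1 - -2*-2 + -2*-8 - 3*1
= 66 + 5 + 13 = 84
Area = (1/2)|84| = 42.

42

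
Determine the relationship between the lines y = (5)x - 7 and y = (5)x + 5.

Slope of line 1: m1 = 5
Slope of line 2: m2 = 5
m1 = m2, so the lines are parallel.

Parallel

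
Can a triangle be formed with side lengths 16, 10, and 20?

Sort the sides: 10, 16, 20.
It suffices to check that the sum of the two smallest exceeds the largest:
10 + 16 = 26 > 20. ✓
Yes, a valid triangle can be formed.

Yes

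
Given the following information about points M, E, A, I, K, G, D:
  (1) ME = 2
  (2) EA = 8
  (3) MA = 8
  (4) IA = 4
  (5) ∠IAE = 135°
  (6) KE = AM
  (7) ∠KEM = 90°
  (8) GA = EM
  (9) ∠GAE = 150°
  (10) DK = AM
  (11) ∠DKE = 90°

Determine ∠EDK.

From the given relations: DK = AM = 8; KE = AM = 8.
Step 1: By the law of cosines on triangle DKE: DE² = 8² + 8² − 2·8·8·cos(90°) = 128, so DE = 8·√2.
Step 2: By the inverse law of cosines on triangle EDK: cos(∠EDK) = ((8·√2)² + 8² − 8²) / (2·8·√2·8) = 128/181.02 = 0.7071, so ∠EDK = 45°.

Therefore, the measure of angle ∠EDK = 45°.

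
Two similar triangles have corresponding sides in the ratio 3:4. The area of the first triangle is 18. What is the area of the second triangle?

The ratio of areas of similar triangles = (side ratio)^2.
Side ratio = 3:4, so area ratio = 9:16.
Area of the second triangle / Area of the first triangle = 16/9
Area of the second triangle = 18 * 16/9 = 32

32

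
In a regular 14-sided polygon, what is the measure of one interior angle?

Each interior angle of a regular n-gon is (n - 2) * 180 / n.
For n = 14: (14 - 2) * 180 / 14 = 2160/14 = 1080/7 degrees.

1080/7 degrees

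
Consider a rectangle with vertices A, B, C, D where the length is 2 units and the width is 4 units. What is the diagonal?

Using the Pythagorean theorem:
d² = 2² + 4² = 4 + 16 = 20
d = sqrt(20) = 2*sqrt(5)

2*sqrt(5)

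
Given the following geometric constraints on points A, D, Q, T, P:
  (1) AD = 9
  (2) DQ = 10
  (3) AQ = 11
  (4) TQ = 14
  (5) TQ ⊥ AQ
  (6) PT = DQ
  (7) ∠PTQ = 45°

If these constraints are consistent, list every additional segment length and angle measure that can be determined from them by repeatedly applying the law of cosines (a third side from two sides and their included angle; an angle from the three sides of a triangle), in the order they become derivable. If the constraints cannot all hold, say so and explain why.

The constraints are consistent. Derivable facts, in order:
After 1 step:
- AT ≈ 17.8
- QP ≈ 9.9
- ∠ADQ = 70.53°
- ∠AQD = 50.48°
- ∠DAQ = 58.99°
After 2 steps:
- ∠ATQ = 38.16°
- ∠PQT = 45.58°
- ∠QAT = 51.84°
- ∠QPT = 89.42°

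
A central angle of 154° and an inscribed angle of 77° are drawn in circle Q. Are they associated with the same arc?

By the inscribed angle theorem, if both angles subtend the same arc, the inscribed angle must be half the central angle.
Half of 154° = 77°, which equals the given inscribed angle of 77°.
Therefore, yes, they correspond to the same arc.

Yes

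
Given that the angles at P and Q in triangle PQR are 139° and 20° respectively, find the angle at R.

The interior angles sum to 180°: angle R = 180 - 139 - 20 = 21°.
The triangle is obtuse (angles 139°, 20°, 21°).

21 degrees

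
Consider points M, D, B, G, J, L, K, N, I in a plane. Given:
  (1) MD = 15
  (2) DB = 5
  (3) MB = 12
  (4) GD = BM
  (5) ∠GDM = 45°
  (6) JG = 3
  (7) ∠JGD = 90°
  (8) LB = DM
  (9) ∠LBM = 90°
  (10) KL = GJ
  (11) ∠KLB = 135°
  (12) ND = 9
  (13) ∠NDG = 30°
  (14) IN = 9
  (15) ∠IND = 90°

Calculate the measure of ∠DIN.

Step 1: By the law of cosines on triangle IND: ID² = 9² + 9² − 2·9·9·cos(90°) = 162, so ID = 9·√2.
Step 2: By the inverse law of cosines on triangle DIN: cos(∠DIN) = ((9·√2)² + 9² − 9²) / (2·9·√2·9) = 162/229.1 = 0.7071, so ∠DIN = 45°.

Therefore, the measure of angle ∠DIN = 45°.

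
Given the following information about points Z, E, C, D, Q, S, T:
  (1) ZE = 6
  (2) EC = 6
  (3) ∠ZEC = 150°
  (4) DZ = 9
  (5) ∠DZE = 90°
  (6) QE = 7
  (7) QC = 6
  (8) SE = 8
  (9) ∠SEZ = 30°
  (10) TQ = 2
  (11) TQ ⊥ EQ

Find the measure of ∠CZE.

Step 1: By the law of cosines on triangle ZEC: ZC² = 6² + 6² − 2·6·6·cos(150°) = 134.35, so ZC ≈ 11.59.
Step 2: By the inverse law of cosines on triangle CZE: cos(∠CZE) = (11.59² + 6² − 6²) / (2·11.59·6) = 134.35/139.09 = 0.9659, so ∠CZE = 15°.

Therefore, the measure of angle ∠CZE = 15°.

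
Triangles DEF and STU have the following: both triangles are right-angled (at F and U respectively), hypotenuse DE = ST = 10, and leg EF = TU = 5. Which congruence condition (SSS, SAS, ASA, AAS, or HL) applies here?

The given information provides:
both triangles are right-angled (at F and U respectively), hypotenuse DE = ST = 10, and leg EF = TU = 5
This matches the HL congruence theorem.
The hypotenuse and one leg of two right triangles are equal (Hypotenuse-Leg).

HL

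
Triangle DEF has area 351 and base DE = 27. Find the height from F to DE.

height = 2 * 351 / 27 = 26

26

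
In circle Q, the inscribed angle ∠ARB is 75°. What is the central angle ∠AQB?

By the inscribed angle theorem, the central angle is twice the inscribed angle.
Central angle = 2 × 75° = 150°

150°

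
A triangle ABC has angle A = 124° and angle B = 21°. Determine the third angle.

angle C = 180 - 124 - 21 = 35 degrees.

35 degrees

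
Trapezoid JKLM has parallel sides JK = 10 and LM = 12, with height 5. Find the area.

Area = (10 + 12) * 5 / 2 = 110 / 2 = 55

55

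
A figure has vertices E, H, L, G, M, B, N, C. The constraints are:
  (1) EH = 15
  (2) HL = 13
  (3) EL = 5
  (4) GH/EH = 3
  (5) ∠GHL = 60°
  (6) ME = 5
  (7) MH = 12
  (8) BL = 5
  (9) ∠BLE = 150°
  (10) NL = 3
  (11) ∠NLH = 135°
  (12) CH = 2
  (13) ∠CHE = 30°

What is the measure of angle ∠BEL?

Step 1: By the law of cosines on triangle ELB: EB² = 5² + 5² − 2·5·5·cos(150°) = 93.3, so EB ≈ 9.66.
Step 2: By the inverse law of cosines on triangle BEL: cos(∠BEL) = (9.66² + 5² − 5²) / (2·9.66·5) = 93.3/96.59 = 0.9659, so ∠BEL = 15°.

Therefore, the measure of angle ∠BEL = 15°.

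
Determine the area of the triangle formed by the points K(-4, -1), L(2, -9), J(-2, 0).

Shoelace: Area = (1/2)|-4(-9-0) + 2(0--1) + -2(-1--9)| = (1/2)(22) = 11

11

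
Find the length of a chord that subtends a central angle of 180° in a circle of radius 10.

Chord length = 2r sin(θ/2)
= 2 × 10 × sin(180°/2)
= 2 × 10 × sin(90°)
= 20

20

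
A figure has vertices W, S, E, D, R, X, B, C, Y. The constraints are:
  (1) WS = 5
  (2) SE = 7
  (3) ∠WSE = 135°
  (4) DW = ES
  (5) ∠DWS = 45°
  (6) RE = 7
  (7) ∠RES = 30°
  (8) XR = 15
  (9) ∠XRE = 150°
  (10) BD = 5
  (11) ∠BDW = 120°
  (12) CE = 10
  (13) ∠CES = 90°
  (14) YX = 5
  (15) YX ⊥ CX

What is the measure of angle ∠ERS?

Step 1: By the law of cosines on triangle RES: RS² = 7² + 7² − 2·7·7·cos(30°) = 13.13, so RS ≈ 3.62.
Step 2: By the inverse law of cosines on triangle ERS: cos(∠ERS) = (7² + 3.62² − 7²) / (2·7·3.62) = 13.13/50.73 = 0.2588, so ∠ERS = 75°.

Therefore, the measure of angle ∠ERS = 75°.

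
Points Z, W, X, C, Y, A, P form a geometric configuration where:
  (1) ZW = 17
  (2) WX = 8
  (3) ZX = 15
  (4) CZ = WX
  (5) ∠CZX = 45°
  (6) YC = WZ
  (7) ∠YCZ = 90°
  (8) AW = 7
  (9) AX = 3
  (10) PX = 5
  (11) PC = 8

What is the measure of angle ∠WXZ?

Step 1: By the inverse law of cosines on triangle WXZ: cos(∠WXZ) = (8² + 15² − 17²) / (2·8·15) = 0/240 = 0, so ∠WXZ = 90°.

Therefore, the measure of angle ∠WXZ = 90°.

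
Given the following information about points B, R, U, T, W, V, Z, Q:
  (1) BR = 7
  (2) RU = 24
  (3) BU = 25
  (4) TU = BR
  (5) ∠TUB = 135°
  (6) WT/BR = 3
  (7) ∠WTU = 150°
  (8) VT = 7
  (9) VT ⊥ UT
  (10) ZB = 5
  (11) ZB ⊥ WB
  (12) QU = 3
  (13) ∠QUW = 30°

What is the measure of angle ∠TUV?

From the given relations: TU = BR = 7.
Step 1: By the law of cosines on triangle UTV: UV² = 7² + 7² − 2·7·7·cos(90°) = 98, so UV = 7·√2.
Step 2: By the inverse law of cosines on triangle TUV: cos(∠TUV) = (7² + (7·√2)² − 7²) / (2·7·7·√2) = 98/138.59 = 0.7071, so ∠TUV = 45°.

Therefore, the measure of angle ∠TUV = 45°.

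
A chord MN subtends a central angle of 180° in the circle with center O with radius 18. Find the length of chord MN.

Chord = 2(18) sin(90°) = 36

36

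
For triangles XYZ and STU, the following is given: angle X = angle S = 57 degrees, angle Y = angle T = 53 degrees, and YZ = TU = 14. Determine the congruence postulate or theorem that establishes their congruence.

Consider the given information: angle X = angle S = 57 degrees, angle Y = angle T = 53 degrees, and YZ = TU = 14
This is not SSS or ASA: SSS requires all three pairs of sides, but we don't have that. ASA requires two angles and the side between them.
The correct criterion is AAS. Two pairs of corresponding angles and a non-included side are equal (Angle-Angle-Side).

AAS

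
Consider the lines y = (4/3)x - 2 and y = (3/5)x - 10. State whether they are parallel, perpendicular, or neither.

Slope of line 1: m1 = 4/3
Slope of line 2: m2 = 3/5
m1 != m2 and m1*m2 = 4/5 != -1. Neither.

Neither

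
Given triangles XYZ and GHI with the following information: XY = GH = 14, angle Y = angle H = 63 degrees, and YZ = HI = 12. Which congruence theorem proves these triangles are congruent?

The given information matches SAS: Two pairs of corresponding sides and the included angle are equal (Side-Angle-Side).

SAS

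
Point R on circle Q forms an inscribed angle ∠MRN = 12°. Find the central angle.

By the inscribed angle theorem, the central angle is twice the inscribed angle.
Central angle = 2 × 12° = 24°

24°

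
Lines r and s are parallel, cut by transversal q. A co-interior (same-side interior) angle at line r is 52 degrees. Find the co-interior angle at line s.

Co-interior angles sum to 180: 180 - 52 = 128 degrees.

128 degrees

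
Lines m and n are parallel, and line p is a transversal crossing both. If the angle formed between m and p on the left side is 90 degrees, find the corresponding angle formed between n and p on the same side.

Corresponding angles formed by parallel lines and a transversal are equal.
The given angle is 90 degrees.
The corresponding angle = 90 degrees.

90 degrees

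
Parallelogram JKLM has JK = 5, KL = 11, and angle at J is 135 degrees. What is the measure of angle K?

Opposite sides of a parallelogram are parallel, so consecutive angles form co-interior angles on a transversal.
Co-interior angles sum to 180°, giving angle K = 180 - 135 = 45 degrees.

45 degrees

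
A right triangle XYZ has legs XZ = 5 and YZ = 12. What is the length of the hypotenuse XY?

XY = sqrt(5^2 + 12^2) = sqrt(169) = 13

13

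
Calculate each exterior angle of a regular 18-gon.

Each exterior angle of a regular n-gon is 360 / n.
For n = 18: 360 / 18 = 20 degrees.

20 degrees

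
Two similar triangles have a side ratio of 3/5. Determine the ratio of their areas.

Area ratio = (side ratio)^2 = (3/5)^2 = 9:25.

9:25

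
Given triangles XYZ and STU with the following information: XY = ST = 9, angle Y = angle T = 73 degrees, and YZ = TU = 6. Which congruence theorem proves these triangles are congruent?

The given information matches SAS: Two pairs of corresponding sides and the included angle are equal (Side-Angle-Side).

SAS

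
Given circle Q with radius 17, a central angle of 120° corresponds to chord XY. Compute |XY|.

Chord = 2(17) sin(60°) = 17*sqrt(3)

17*sqrt(3)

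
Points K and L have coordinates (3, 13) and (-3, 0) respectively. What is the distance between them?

d = sqrt((-6)^2 + (-13)^2) = sqrt(205)

sqrt(205)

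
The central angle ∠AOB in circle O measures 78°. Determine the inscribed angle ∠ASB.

By the inscribed angle theorem, the inscribed angle is half the central angle.
Inscribed angle = 78° / 2 = 39°

39°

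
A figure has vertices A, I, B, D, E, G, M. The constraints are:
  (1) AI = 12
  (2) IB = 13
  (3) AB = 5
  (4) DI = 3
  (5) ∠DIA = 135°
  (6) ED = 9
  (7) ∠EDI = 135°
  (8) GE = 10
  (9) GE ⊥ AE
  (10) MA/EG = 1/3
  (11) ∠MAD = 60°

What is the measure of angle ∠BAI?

Step 1: By the inverse law of cosines on triangle BAI: cos(∠BAI) = (5² + 12² − 13²) / (2·5·12) = 0/120 = 0, so ∠BAI = 90°.

Therefore, the measure of angle ∠BAI = 90°.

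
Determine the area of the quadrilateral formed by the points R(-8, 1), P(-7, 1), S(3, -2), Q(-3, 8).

Using the Shoelace formula for a quadrilateral (vertices in order):
Area = (1/2)|sum of (x_i * y_(i+1) - x_(i+1) * y_i)|
Terms: (-8*1 - -7*1) = -1, (-7*-2 - 3*1) = 11, (3*8 - -3*-2) = 18, (-3*1 - -8*8) = 61
Sum = 89
Area = (1/2)(89) = 89/2

89/2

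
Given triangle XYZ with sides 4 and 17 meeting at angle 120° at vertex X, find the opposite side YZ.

Law of cosines: YZ^2 = 4^2 + 17^2 - 2(4)(17)cos(120°) = 373, so YZ = sqrt(373).

sqrt(373)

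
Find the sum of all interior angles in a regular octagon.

The sum of interior angles of an n-sided polygon is (n - 2) * 180.
For n = 8: (8 - 2) * 180 = 6 * 180 = 1080 degrees.

1080 degrees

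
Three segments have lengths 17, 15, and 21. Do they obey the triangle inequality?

Check all three triangle inequalities:
17 + 15 = 32 > 21 ✓
17 + 21 = 38 > 15 ✓
15 + 21 = 36 > 17 ✓
All conditions hold, so these sides form a valid triangle.

Yes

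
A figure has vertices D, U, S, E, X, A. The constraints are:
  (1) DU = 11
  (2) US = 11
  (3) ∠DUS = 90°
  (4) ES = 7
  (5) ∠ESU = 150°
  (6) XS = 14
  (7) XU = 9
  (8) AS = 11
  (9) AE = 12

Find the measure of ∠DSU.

Step 1: By the law of cosines on triangle SUD: SD² = 11² + 11² − 2·11·11·cos(90°) = 242, so SD = 11·√2.
Step 2: By the inverse law of cosines on triangle DSU: cos(∠DSU) = ((11·√2)² + 11² − 11²) / (2·11·√2·11) = 242/342.24 = 0.7071, so ∠DSU = 45°.

Therefore, the measure of angle ∠DSU = 45°.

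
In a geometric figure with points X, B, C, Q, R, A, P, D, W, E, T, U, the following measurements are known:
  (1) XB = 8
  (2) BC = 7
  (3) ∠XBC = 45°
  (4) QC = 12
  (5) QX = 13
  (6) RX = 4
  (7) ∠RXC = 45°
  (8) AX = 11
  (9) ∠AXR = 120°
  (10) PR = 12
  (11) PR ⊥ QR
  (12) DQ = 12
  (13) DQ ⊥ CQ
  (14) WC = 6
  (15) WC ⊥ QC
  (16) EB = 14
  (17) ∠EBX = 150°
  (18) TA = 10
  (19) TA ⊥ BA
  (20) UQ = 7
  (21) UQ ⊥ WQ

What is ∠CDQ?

Step 1: By the law of cosines on triangle DQC: DC² = 12² + 12² − 2·12·12·cos(90°) = 288, so DC = 12·√2.
Step 2: By the inverse law of cosines on triangle CDQ: cos(∠CDQ) = ((12·√2)² + 12² − 12²) / (2·12·√2·12) = 288/407.29 = 0.7071, so ∠CDQ = 45°.

Therefore, the measure of angle ∠CDQ = 45°.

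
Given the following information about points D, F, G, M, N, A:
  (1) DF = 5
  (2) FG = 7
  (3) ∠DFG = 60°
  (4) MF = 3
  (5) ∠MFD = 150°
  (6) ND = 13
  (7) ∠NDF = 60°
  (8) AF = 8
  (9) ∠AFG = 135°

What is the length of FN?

Step 1: By the law of cosines on triangle FDN: FN² = 5² + 13² − 2·5·13·cos(60°) = 129, so FN = √129.

Therefore, the length of FN = √129.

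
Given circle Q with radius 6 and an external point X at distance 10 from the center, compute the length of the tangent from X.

The tangent, radius, and line from the external point to the center form a right triangle.
The right angle is where the tangent meets the radius.
By the Pythagorean theorem: tangent² + 6² = 10²
tangent² = 100 - 36 = 64
tangent = 8

8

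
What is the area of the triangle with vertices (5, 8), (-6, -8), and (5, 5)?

Using the Shoelace formula for a triangle:
Area = (1/2)|x0(y1 - y2) + x1(y2 - y0) + x2(y0 - y1)|
Area = (1/2)|5(-8 - 5) + -6(5 - 8) + 5(8 - -8)|
Area = (1/2)|-65 + 18 + 80|
Area = (1/2)|33|
Area = (1/2)(33)
Area = 33/2

33/2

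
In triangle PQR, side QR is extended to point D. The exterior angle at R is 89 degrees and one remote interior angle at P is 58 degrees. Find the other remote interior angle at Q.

By the exterior angle theorem: exterior angle = sum of remote interior angles.
89 = 58 + angle Q
angle Q = 89 - 58 = 31 degrees

31 degrees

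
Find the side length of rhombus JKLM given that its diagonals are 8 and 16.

Half-diagonals are 4 and 8. side = sqrt(4^2 + 8^2) = sqrt(80) = 4*sqrt(5)

4*sqrt(5)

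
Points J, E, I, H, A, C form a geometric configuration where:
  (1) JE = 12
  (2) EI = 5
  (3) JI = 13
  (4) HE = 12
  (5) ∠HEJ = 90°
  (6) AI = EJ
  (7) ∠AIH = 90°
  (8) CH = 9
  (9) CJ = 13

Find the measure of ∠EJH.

Step 1: By the law of cosines on triangle JEH: JH² = 12² + 12² − 2·12·12·cos(90°) = 288, so JH = 12·√2.
Step 2: By the inverse law of cosines on triangle EJH: cos(∠EJH) = (12² + (12·√2)² − 12²) / (2·12·12·√2) = 288/407.29 = 0.7071, so ∠EJH = 45°.

Therefore, the measure of angle ∠EJH = 45°.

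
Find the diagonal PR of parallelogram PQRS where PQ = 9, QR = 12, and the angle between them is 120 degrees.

The diagonal of a parallelogram can be found by treating two adjacent sides and the diagonal as a triangle.
Applying the law of cosines with sides 9, 12 and included angle 120°:
d^2 = 81 + 144 - 216*cos(120°) = 333
d = 3*sqrt(37)

3*sqrt(37)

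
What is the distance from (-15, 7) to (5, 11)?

The horizontal distance is |5 - -15| = 20 and the vertical distance is |11 - 7| = 4.
By the Pythagorean theorem, d = sqrt(20^2 + 4^2) = sqrt(416) = 4*sqrt(26).

4*sqrt(26)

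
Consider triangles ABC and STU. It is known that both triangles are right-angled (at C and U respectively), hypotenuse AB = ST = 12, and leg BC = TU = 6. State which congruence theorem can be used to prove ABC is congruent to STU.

Consider the given information: both triangles are right-angled (at C and U respectively), hypotenuse AB = ST = 12, and leg BC = TU = 6
This is not ASA or AAS: ASA requires two angles and the side between them. AAS requires two angles and a non-included side.
The correct criterion is HL. The hypotenuse and one leg of two right triangles are equal (Hypotenuse-Leg).

HL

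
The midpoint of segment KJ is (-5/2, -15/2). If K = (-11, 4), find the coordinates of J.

Using the midpoint formula: M = ((x1 + x2)/2, (y1 + y2)/2)
We know M = (-5/2, -15/2) and K = (-11, 4)
For x: -5/2 = (-11 + x2)/2, so x2 = 2*-5/2 - -11 = 6
For y: -15/2 = (4 + y2)/2, so y2 = 2*-15/2 - 4 = -19
J = (6, -19)

(6, -19)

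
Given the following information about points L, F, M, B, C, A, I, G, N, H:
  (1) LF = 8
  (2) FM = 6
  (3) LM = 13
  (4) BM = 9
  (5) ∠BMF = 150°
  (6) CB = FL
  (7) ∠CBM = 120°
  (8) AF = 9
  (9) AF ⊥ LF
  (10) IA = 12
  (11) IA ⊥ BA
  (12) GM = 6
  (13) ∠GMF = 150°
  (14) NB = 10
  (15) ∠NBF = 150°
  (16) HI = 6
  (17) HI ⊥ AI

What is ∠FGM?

Step 1: By the law of cosines on triangle GMF: GF² = 6² + 6² − 2·6·6·cos(150°) = 134.35, so GF ≈ 11.59.
Step 2: By the inverse law of cosines on triangle FGM: cos(∠FGM) = (11.59² + 6² − 6²) / (2·11.59·6) = 134.35/139.09 = 0.9659, so ∠FGM = 15°.

Therefore, the measure of angle ∠FGM = 15°.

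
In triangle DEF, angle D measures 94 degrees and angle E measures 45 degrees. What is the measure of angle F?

Let angle F = x. Then 94 + 45 + x = 180.
x = 180 - 139 = 41 degrees.

41 degrees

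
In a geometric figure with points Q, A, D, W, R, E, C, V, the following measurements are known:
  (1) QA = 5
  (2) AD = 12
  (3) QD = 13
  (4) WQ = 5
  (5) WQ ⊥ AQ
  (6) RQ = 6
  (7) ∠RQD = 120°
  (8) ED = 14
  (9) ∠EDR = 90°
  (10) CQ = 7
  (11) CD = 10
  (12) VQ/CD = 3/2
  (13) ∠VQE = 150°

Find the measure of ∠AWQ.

Step 1: By the law of cosines on triangle WQA: WA² = 5² + 5² − 2·5·5·cos(90°) = 50, so WA = 5·√2.
Step 2: By the inverse law of cosines on triangle AWQ: cos(∠AWQ) = ((5·√2)² + 5² − 5²) / (2·5·√2·5) = 50/70.71 = 0.7071, so ∠AWQ = 45°.

Therefore, the measure of angle ∠AWQ = 45°.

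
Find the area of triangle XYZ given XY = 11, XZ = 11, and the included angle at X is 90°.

When two sides and the included angle are known, the area formula is (1/2)ab sin(C).
The height from one side to the opposite vertex is 11 sin(90°) = 11.
Area = (1/2) * 11 * 11 = 121/2.

121/2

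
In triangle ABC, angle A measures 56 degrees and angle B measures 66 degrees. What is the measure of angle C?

The interior angles sum to 180°: angle C = 180 - 56 - 66 = 58°.
The triangle is acute (angles 56°, 66°, 58°).

58 degrees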